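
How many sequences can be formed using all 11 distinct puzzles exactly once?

The number of ways to arrange 11 distinct objects is 11!.

Final answer: 11! = 39916800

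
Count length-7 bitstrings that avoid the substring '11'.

Classify by the final bit: ...0 gives a(n-1) strings, ...01 gives a(n-2) strings. Thus a(n) = a(n-1) + a(n-2) with a(1)=2, a(2)=3.
Iterating the recurrence: a(1)=2, a(2)=3, a(3)=5, a(4)=8, a(5)=13, a(6)=21, a(7)=34.

Final answer: 34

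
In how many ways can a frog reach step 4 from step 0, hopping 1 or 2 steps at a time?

Let f(n) be the number of climbs. Removing the last move (1 or 2 steps) gives f(n) = f(n-1) + f(n-2); base cases f(1)=1, f(2)=2.
Building up term by term: f(1)=1, f(2)=2, f(3)=3, f(4)=5.

Final answer: 5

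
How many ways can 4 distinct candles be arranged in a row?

The number of ways to arrange 4 distinct objects is 4!.

Final answer: 4! = 24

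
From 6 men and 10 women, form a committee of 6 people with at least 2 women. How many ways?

Sum over valid woman counts:
C(10,2)C(6,4) = 675
C(10,3)C(6,3) = 2400
C(10,4)C(6,2) = 3150
C(10,5)C(6,1) = 1512
C(10,6)C(6,0) = 210
Total: 675 + 2400 + 3150 + 1512 + 210.

Final answer: 7947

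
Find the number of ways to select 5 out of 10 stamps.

C(10,5) = 10!/(5! x 5!).

Final answer: \binom{10}{5} = 252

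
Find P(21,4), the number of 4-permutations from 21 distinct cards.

P(21,4) = 21!/(21-4)! = 21!/17!.

Final answer: P(21,4) = 143640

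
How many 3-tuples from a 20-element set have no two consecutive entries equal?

Let g(n) count such strings. g(1) = 20, and each valid string of length n-1 extends in 19 ways (any symbol but the last), so g(n) = 19 g(n-1).
Total: g(3) = 20 x 19^2.

Final answer: 20 x 19^{2} = 7220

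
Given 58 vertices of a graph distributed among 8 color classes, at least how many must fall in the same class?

By pigeonhole with 58 objects and 8 categories: ceiling(58/8).

Final answer: 8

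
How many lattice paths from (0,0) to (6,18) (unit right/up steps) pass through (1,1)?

Paths (0,0)->(1,1): C(2,1) = 2.
Paths (1,1)->(6,18): C(22,17) = 26334.
By multiplication principle: 2 x 26334.

Final answer: 52668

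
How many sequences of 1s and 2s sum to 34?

Let f(n) count the ways. The last step is size 1 or 2, so f(n) = f(n-1) + f(n-2) with f(1)=1, f(2)=2.
Computing successive values: f(1)=1, f(2)=2, f(3)=3, f(4)=5, f(5)=8, f(6)=13, f(7)=21, f(8)=34, f(9)=55, f(10)=89, f(11)=144, f(12)=233, f(13)=377, f(14)=610, f(15)=987, f(16)=1597, f(17)=2584, f(18)=4181, f(19)=6765, f(20)=10946, f(21)=17711, f(22)=28657, f(23)=46368, f(24)=75025, f(25)=121393, f(26)=196418, f(27)=317811, f(28)=514229, f(29)=832040, f(30)=1346269, f(31)=2178309, f(32)=3524578, f(33)=5702887, f(34)=9227465.

Final answer: 9227465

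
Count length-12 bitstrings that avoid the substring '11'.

Classify by the final bit: ...0 gives a(n-1) strings, ...01 gives a(n-2) strings. Thus a(n) = a(n-1) + a(n-2) with a(1)=2, a(2)=3.
Iterating the recurrence: a(1)=2, a(2)=3, a(3)=5, a(4)=8, a(5)=13, a(6)=21, a(7)=34, a(8)=55, a(9)=89, a(10)=144, a(11)=233, a(12)=377.

Final answer: 377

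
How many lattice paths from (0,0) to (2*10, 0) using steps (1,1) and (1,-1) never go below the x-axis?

Total monotonic paths to (10,10): C(20,10) = 184756.
Reflecting each bad path at its first crossing gives a bijection with paths to (9,11): C(20,11) = 167960.
Valid Dyck paths: 184756 - 167960.
(Equivalently, C_{10} = C(20,10)/11 = 184756/11.)

Final answer: C_{10} = 16796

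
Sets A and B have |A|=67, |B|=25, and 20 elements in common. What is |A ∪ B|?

|A union B| = |A| + |B| - |A intersect B| = 67 + 25 - 20.

Final answer: 72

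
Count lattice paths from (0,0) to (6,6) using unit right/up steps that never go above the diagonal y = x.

Total monotonic paths to (6,6): C(12,6) = 924.
Paths that cross above y=x (reflection bijection): C(12,7) = 792.
Valid Dyck paths: 924 - 792.
(Equivalently, C_{6} = C(12,6)/7 = 924/7.)

Final answer: C_{6} = 132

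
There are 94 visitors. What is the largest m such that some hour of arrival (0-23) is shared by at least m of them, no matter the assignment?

There are 24 possible values for hour of arrival (0-23). With 94 visitors and 24 categories, by pigeonhole: ceiling(94/24).

Final answer: 4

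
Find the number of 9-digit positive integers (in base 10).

The leading digit cannot be 0 (9 options); the other 8 digits can be anything (10 options each).
Total: 9 x 10^8.

Final answer: 900000000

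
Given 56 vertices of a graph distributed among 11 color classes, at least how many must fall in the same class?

By pigeonhole with 56 objects and 11 categories: ceiling(56/11).

Final answer: 6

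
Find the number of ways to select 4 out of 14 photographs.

C(14,4) = 14!/(4! x 10!).

Final answer: \binom{14}{4} = 1001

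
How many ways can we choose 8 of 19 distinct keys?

C(19,8) = 19!/(8! x 11!).

Final answer: \binom{19}{8} = 75582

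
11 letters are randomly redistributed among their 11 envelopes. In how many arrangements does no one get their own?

Use the recurrence D(n) = (n-1)(D(n-1) + D(n-2)) with D(0)=1, D(1)=0.
D(2) = 1 x (0 + 1) = 1
D(3) = 2 x (1 + 0) = 2
D(4) = 3 x (2 + 1) = 9
D(5) = 4 x (9 + 2) = 44
D(6) = 5 x (44 + 9) = 265
D(7) = 6 x (265 + 44) = 1854
D(8) = 7 x (1854 + 265) = 14833
D(9) = 8 x (14833 + 1854) = 133496
D(10) = 9 x (133496 + 14833) = 1334961
D(11) = 10 x (D(10) + D(9)) = 10 x (1334961 + 133496)

Final answer: D(11) = 14684570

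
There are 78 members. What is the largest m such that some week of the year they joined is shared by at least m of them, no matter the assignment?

There are 52 possible values for week of the year they joined. With 78 members and 52 categories, by pigeonhole: ceiling(78/52).

Final answer: 2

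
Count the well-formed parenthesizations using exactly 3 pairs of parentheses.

This is a standard Catalan-number count: the answer is C_n. Here n = 3 (pairs).
C_n = (2n)!/(n!(n+1)!), so C_{3} = 6!/(3! x 4!) = C(6,3)/4 = 20/4.

Final answer: C_{3} = 5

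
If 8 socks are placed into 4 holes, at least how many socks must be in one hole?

By the pigeonhole principle: ceiling(8/4).

Final answer: 2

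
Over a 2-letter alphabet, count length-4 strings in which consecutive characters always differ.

Let g(n) count such strings. g(1) = 2, and each valid string of length n-1 extends in 1 ways (any symbol but the last), so g(n) = 1 g(n-1).
Total: g(4) = 2 x 1^3.

Final answer: 2 x 1^{3} = 2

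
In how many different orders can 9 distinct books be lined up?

The number of ways to arrange 9 distinct objects is 9!.

Final answer: 9! = 362880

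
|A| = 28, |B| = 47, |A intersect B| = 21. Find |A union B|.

|A union B| = |A| + |B| - |A intersect B| = 28 + 47 - 21.

Final answer: 54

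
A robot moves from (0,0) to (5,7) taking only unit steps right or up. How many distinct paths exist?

Each path has 5 right steps and 7 up steps in some order (12 steps total).
Choose which 7 of the 12 steps are up: C(12,7).

Final answer: C(12,7) = 792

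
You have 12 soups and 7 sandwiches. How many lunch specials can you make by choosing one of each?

By the multiplication principle: 12 x 7.

Final answer: 84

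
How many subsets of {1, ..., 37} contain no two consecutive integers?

Condition on whether n belongs to the subset: if not, any valid subset of {1, ..., n-1} works (a(n-1)); if so, n-1 is excluded and the rest is a valid subset of {1, ..., n-2} (a(n-2)). Hence a(n) = a(n-1) + a(n-2), a(1)=2, a(2)=3.
Building up term by term: a(1)=2, a(2)=3, a(3)=5, a(4)=8, a(5)=13, a(6)=21, a(7)=34, a(8)=55, a(9)=89, a(10)=144, a(11)=233, a(12)=377, a(13)=610, a(14)=987, a(15)=1597, a(16)=2584, a(17)=4181, a(18)=6765, a(19)=10946, a(20)=17711, a(21)=28657, a(22)=46368, a(23)=75025, a(24)=121393, a(25)=196418, a(26)=317811, a(27)=514229, a(28)=832040, a(29)=1346269, a(30)=2178309, a(31)=3524578, a(32)=5702887, a(33)=9227465, a(34)=14930352, a(35)=24157817, a(36)=39088169, a(37)=63245986.

Final answer: 63245986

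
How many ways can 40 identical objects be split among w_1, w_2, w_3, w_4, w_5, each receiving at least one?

Substitute w'_i = w_i - 1 (so w'_i >= 0). Then sum w'_i = 40 - 5 = 35.
Stars and bars: C(35+5-1, 5-1) = C(39,4).

Final answer: C(39,4) = 82251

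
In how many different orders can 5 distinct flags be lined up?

The number of ways to arrange 5 distinct objects is 5!.

Final answer: 5! = 120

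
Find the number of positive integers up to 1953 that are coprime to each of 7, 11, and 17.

|div by 7|=279, |div by 11|=177, |div by 17|=114.
|div by 7&11|=25, |div by 7&17|=16, |div by 11&17|=10, |div by all|=1.
By inclusion-exclusion, divisible by at least one: 279+177+114-25-16-10+1 = 520.
Not divisible by any: 1953 - 520.

Final answer: 1433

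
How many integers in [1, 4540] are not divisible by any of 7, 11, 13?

|div by 7|=648, |div by 11|=412, |div by 13|=349.
|div by 7&11|=58, |div by 7&13|=49, |div by 11&13|=31, |div by all|=4.
By inclusion-exclusion, divisible by at least one: 648+412+349-58-49-31+4 = 1275.
Not divisible by any: 4540 - 1275.

Final answer: 3265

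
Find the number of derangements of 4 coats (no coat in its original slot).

D(n) = (n-1)(D(n-1) + D(n-2)), D(0)=1, D(1)=0.
D(2) = 1 x (0 + 1) = 1
D(3) = 2 x (1 + 0) = 2
D(4) = 3 x (D(3) + D(2)) = 3 x (2 + 1)

Final answer: D(4) = 9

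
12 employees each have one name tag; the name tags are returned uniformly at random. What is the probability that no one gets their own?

Use the recurrence D(n) = (n-1)(D(n-1) + D(n-2)) with D(0)=1, D(1)=0.
Building up: D(2)=1, D(3)=2, D(4)=9, D(5)=44, D(6)=265, D(7)=1854, D(8)=14833, D(9)=133496, D(10)=1334961, D(11)=14684570, D(12)=176214841.
Total arrangements: 12! = 479001600.
Probability = D(12)/12! = 16019531/43545600.

Final answer: D(12)/12! = 176214841/479001600 = 0.367879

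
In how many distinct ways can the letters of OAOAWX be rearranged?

Letters (A:2, O:2, W:1, X:1). Total letters: 6.
Permutations = 6!/(2! x 2!).

Final answer: 180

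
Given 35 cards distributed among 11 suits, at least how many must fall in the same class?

By pigeonhole with 35 objects and 11 categories: ceiling(35/11).

Final answer: 4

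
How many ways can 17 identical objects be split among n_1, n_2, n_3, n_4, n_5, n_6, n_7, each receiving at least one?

Substitute n'_i = n_i - 1 (so n'_i >= 0). Then sum n'_i = 17 - 7 = 10.
Stars and bars: C(10+7-1, 7-1) = C(16,6).

Final answer: C(16,6) = 8008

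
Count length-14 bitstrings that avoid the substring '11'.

A valid string ends in 0 (append to any length-(n-1) valid string) or in 01 (append to any length-(n-2) valid string), so a(n) = a(n-1) + a(n-2) with a(1)=2, a(2)=3.
Computing successive values: a(1)=2, a(2)=3, a(3)=5, a(4)=8, a(5)=13, a(6)=21, a(7)=34, a(8)=55, a(9)=89, a(10)=144, a(11)=233, a(12)=377, a(13)=610, a(14)=987.

Final answer: 987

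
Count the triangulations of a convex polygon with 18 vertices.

The structures are counted by the Catalan number C_n. Here n = 18 - 2 = 16.
C_n = C(2n,n) - C(2n,n+1), so C_{16} = C(32,16) - C(32,17) = 601080390 - 565722720.

Final answer: C_{16} = 35357670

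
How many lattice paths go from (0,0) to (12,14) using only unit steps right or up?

Each path has 12 right steps and 14 up steps in some order (26 steps total).
Choose which 14 of the 26 steps are up: C(26,14).

Final answer: C(26,14) = 9657700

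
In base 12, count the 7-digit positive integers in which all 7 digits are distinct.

First digit: 11 (nonzero). Second: 11 (not first). Third: 10, etc.
Total: 11 x 11 x 10 x 9 x 8 x 7 x 6.

Final answer: 3659040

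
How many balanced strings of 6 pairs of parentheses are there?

This is a standard Catalan-number count: the answer is C_n. Here n = 6 (pairs).
Using C_0 = 1 and C_(k+1) = C_k x 2(2k+1)/(k+2), build up term by term: C_1=1, C_2=2, C_3=5, C_4=14, C_5=42, C_6=132.

Final answer: C_{6} = 132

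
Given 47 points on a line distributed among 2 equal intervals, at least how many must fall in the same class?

By pigeonhole with 47 objects and 2 categories: ceiling(47/2).

Final answer: 24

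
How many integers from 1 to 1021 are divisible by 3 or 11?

Multiples of 3: 340. Multiples of 11: 92. Of both (lcm=33): 30.
By inclusion-exclusion: 340 + 92 - 30.

Final answer: 402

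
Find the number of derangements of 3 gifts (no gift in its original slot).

D(n) = (n-1)(D(n-1) + D(n-2)), D(0)=1, D(1)=0.
D(2) = 1 x (0 + 1) = 1
D(3) = 2 x (D(2) + D(1)) = 2 x (1 + 0)

Final answer: D(3) = 2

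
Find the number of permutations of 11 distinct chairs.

The number of ways to arrange 11 distinct objects is 11!.

Final answer: 11! = 39916800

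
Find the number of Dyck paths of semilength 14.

Total monotonic paths to (14,14): C(28,14) = 40116600.
Reflecting each bad path at its first crossing gives a bijection with paths to (13,15): C(28,15) = 37442160.
Valid Dyck paths: 40116600 - 37442160.
(These counts are the Catalan numbers.)

Final answer: C_{14} = 2674440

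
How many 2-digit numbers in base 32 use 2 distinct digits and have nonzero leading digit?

First digit: 31 (nonzero). Second: 31 (not first). Third: 30, etc.
Total: 31 x 31.

Final answer: 961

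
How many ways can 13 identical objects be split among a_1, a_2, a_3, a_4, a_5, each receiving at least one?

Substitute a'_i = a_i - 1 (so a'_i >= 0). Then sum a'_i = 13 - 5 = 8.
Stars and bars: C(8+5-1, 5-1) = C(12,4).

Final answer: C(12,4) = 495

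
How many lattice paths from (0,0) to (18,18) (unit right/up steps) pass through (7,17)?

Paths (0,0)->(7,17): C(24,17) = 346104.
Paths (7,17)->(18,18): C(12,1) = 12.
By multiplication principle: 346104 x 12.

Final answer: 4153248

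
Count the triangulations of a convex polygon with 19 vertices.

This is counted by the nth Catalan number C_n. Here n = 19 - 2 = 17.
C_n = C(2n,n)/(n+1), so C_{17} = C(34,17)/18 = 2333606220/18.

Final answer: C_{17} = 129644790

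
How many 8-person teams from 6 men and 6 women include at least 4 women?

Sum over valid woman counts:
C(6,4)C(6,4) = 225
C(6,5)C(6,3) = 120
C(6,6)C(6,2) = 15
Total: 225 + 120 + 15.

Final answer: 360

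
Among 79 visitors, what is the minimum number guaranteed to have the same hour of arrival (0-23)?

There are 24 possible values for hour of arrival (0-23). With 79 visitors and 24 categories, by pigeonhole: ceiling(79/24).

Final answer: 4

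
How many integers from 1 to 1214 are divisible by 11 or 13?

Multiples of 11: 110. Multiples of 13: 93. Of both (lcm=143): 8.
By inclusion-exclusion: 110 + 93 - 8.

Final answer: 195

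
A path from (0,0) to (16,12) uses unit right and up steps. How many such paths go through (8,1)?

Paths (0,0)->(8,1): C(9,1) = 9.
Paths (8,1)->(16,12): C(19,11) = 75582.
By multiplication principle: 9 x 75582.

Final answer: 680238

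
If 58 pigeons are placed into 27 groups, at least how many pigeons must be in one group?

By the pigeonhole principle: ceiling(58/27).

Final answer: 3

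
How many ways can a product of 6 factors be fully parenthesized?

This is a standard Catalan-number count: the answer is C_n. Here n = 6 - 1 = 5.
C_n = C(2n,n)/(n+1), so C_{5} = C(10,5)/6 = 252/6.

Final answer: C_{5} = 42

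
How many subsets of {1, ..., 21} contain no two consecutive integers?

Let a(n) count such subsets of {1, ..., n}. Either n is excluded (a(n-1) ways) or n is included, forcing n-1 out (a(n-2) ways), so a(n) = a(n-1) + a(n-2) with a(1)=2, a(2)=3.
Iterating the recurrence: a(1)=2, a(2)=3, a(3)=5, a(4)=8, a(5)=13, a(6)=21, a(7)=34, a(8)=55, a(9)=89, a(10)=144, a(11)=233, a(12)=377, a(13)=610, a(14)=987, a(15)=1597, a(16)=2584, a(17)=4181, a(18)=6765, a(19)=10946, a(20)=17711, a(21)=28657.

Final answer: 28657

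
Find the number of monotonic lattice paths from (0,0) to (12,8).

Each path has 12 right steps and 8 up steps in some order (20 steps total).
Choose which 8 of the 20 steps are up: C(20,8).

Final answer: C(20,8) = 125970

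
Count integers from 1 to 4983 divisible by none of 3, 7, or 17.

|div by 3|=1661, |div by 7|=711, |div by 17|=293.
|div by 3&7|=237, |div by 3&17|=97, |div by 7&17|=41, |div by all|=13.
By inclusion-exclusion, divisible by at least one: 1661+711+293-237-97-41+13 = 2303.
Not divisible by any: 4983 - 2303.

Final answer: 2680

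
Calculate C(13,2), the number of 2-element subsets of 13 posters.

C(13,2) = 13!/(2! x (13-2)!).

Final answer: C(13,2) = 78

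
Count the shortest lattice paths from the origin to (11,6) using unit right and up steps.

Each path has 11 right steps and 6 up steps in some order (17 steps total).
Choose which 6 of the 17 steps are up: C(17,6).

Final answer: C(17,6) = 12376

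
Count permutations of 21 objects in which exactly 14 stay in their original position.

Choose which 14 elements are fixed: C(21,14) = 116280.
Derange the remaining 7 using D(j) = (j-1)(D(j-1) + D(j-2)), D(0)=1, D(1)=0: D(2)=1, D(3)=2, D(4)=9, D(5)=44, D(6)=265, D(7)=1854.
Total: 116280 x 1854.

Final answer: C(21,14) D(7) = 215583120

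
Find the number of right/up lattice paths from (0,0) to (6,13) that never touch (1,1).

Total paths to (6,13): C(19,13) = 27132.
Paths through (1,1): C(2,1) x C(17,12) = 12376.
Avoiding (1,1): 27132 - 12376.

Final answer: 14756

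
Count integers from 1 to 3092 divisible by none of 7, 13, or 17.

|div by 7|=441, |div by 13|=237, |div by 17|=181.
|div by 7&13|=33, |div by 7&17|=25, |div by 13&17|=13, |div by all|=1.
By inclusion-exclusion, divisible by at least one: 441+237+181-33-25-13+1 = 789.
Not divisible by any: 3092 - 789.

Final answer: 2303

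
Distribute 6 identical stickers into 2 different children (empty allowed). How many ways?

Stars and bars: C(n+k-1, k-1) = C(7,1).

Final answer: C(7,1) = 7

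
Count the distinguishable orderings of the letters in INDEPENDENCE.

Letters (C:1, D:2, E:4, I:1, N:3, P:1). Total letters: 12.
Permutations = 12!/(4! x 3! x 2!).

Final answer: 1663200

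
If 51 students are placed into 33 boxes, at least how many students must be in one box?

By the pigeonhole principle: ceiling(51/33).

Final answer: 2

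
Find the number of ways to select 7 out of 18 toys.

C(18,7) = 18!/(7! x (18-7)!).

Final answer: C(18,7) = 31824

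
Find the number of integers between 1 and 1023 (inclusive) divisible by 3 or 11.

Multiples of 3: 341. Multiples of 11: 93. Of both (lcm=33): 31.
By inclusion-exclusion: 341 + 93 - 31.

Final answer: 403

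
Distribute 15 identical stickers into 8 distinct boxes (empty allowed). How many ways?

Stars and bars: C(n+k-1, k-1) = C(22,7).

Final answer: C(22,7) = 170544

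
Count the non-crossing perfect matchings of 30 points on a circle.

This is a standard Catalan-number count: the answer is C_n. Here n = 30/2 = 15.
C_n = (2n)!/(n!(n+1)!), so C_{15} = 30!/(15! x 16!) = C(30,15)/16 = 155117520/16.

Final answer: C_{15} = 9694845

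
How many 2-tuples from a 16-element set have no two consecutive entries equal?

Let g(n) count such strings. g(1) = 16, and each valid string of length n-1 extends in 15 ways (any symbol but the last), so g(n) = 15 g(n-1).
Total: g(2) = 16 x 15^1.

Final answer: 16 x 15^{1} = 240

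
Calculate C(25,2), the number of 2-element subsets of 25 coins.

C(25,2) = 25!/(2! x (25-2)!).

Final answer: C(25,2) = 300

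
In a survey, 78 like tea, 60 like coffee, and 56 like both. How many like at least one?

|A union B| = |A| + |B| - |A intersect B| = 78 + 60 - 56.

Final answer: 82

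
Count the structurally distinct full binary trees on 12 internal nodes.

The structures are counted by the Catalan number C_n. Here n = 12.
C_n = (2n)!/(n!(n+1)!), so C_{12} = 24!/(12! x 13!) = C(24,12)/13 = 2704156/13.

Final answer: C_{12} = 208012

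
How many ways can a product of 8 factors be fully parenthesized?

The structures are counted by the Catalan number C_n. Here n = 8 - 1 = 7.
C_n = C(2n,n) - C(2n,n+1), so C_{7} = C(14,7) - C(14,8) = 3432 - 3003.

Final answer: C_{7} = 429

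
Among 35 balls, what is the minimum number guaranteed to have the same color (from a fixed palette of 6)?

There are 6 possible values for color (from a fixed palette of 6). With 35 balls and 6 categories, by pigeonhole: ceiling(35/6).

Final answer: 6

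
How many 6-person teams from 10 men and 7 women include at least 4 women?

Sum over valid woman counts:
C(7,4)C(10,2) = 1575
C(7,5)C(10,1) = 210
C(7,6)C(10,0) = 7
Total: 1575 + 210 + 7.

Final answer: 1792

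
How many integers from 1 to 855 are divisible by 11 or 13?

Multiples of 11: 77. Multiples of 13: 65. Of both (lcm=143): 5.
By inclusion-exclusion: 77 + 65 - 5.

Final answer: 137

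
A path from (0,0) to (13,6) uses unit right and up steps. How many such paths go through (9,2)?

Paths (0,0)->(9,2): C(11,2) = 55.
Paths (9,2)->(13,6): C(8,4) = 70.
By multiplication principle: 55 x 70.

Final answer: 3850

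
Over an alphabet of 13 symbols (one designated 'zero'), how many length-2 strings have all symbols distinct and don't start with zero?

The leading digit has 12 choices (anything but zero); the next has 12 (anything but the first), then 11, and so on, one fewer each time.
Total: 12 x 12.

Final answer: 144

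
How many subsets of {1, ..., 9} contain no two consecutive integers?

Condition on whether n belongs to the subset: if not, any valid subset of {1, ..., n-1} works (a(n-1)); if so, n-1 is excluded and the rest is a valid subset of {1, ..., n-2} (a(n-2)). Hence a(n) = a(n-1) + a(n-2), a(1)=2, a(2)=3.
Iterating the recurrence: a(1)=2, a(2)=3, a(3)=5, a(4)=8, a(5)=13, a(6)=21, a(7)=34, a(8)=55, a(9)=89.

Final answer: 89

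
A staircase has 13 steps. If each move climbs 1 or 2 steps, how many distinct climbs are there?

Let f(n) count the ways. The last step is size 1 or 2, so f(n) = f(n-1) + f(n-2) with f(1)=1, f(2)=2.
Computing successive values: f(1)=1, f(2)=2, f(3)=3, f(4)=5, f(5)=8, f(6)=13, f(7)=21, f(8)=34, f(9)=55, f(10)=89, f(11)=144, f(12)=233, f(13)=377.

Final answer: 377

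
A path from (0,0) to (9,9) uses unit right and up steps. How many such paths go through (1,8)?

Paths (0,0)->(1,8): C(9,8) = 9.
Paths (1,8)->(9,9): C(9,1) = 9.
By multiplication principle: 9 x 9.

Final answer: 81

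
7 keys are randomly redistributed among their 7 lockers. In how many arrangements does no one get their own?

Derangements satisfy D(n) = (n-1)(D(n-1) + D(n-2)), starting from D(0)=1, D(1)=0.
D(2) = 1 x (0 + 1) = 1
D(3) = 2 x (1 + 0) = 2
D(4) = 3 x (2 + 1) = 9
D(5) = 4 x (9 + 2) = 44
D(6) = 5 x (44 + 9) = 265
D(7) = 6 x (D(6) + D(5)) = 6 x (265 + 44)

Final answer: D(7) = 1854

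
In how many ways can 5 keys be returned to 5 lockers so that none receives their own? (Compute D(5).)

D(n) = (n-1)(D(n-1) + D(n-2)), D(0)=1, D(1)=0.
D(2) = 1 x (0 + 1) = 1
D(3) = 2 x (1 + 0) = 2
D(4) = 3 x (2 + 1) = 9
D(5) = 4 x (D(4) + D(3)) = 4 x (9 + 2)

Final answer: D(5) = 44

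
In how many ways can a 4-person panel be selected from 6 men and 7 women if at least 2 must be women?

Sum over valid woman counts:
C(7,2)C(6,2) = 315
C(7,3)C(6,1) = 210
C(7,4)C(6,0) = 35
Total: 315 + 210 + 35.

Final answer: 560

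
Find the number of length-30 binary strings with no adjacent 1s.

Classify by the final bit: ...0 gives a(n-1) strings, ...01 gives a(n-2) strings. Thus a(n) = a(n-1) + a(n-2) with a(1)=2, a(2)=3.
Iterating the recurrence: a(1)=2, a(2)=3, a(3)=5, a(4)=8, a(5)=13, a(6)=21, a(7)=34, a(8)=55, a(9)=89, a(10)=144, a(11)=233, a(12)=377, a(13)=610, a(14)=987, a(15)=1597, a(16)=2584, a(17)=4181, a(18)=6765, a(19)=10946, a(20)=17711, a(21)=28657, a(22)=46368, a(23)=75025, a(24)=121393, a(25)=196418, a(26)=317811, a(27)=514229, a(28)=832040, a(29)=1346269, a(30)=2178309.

Final answer: 2178309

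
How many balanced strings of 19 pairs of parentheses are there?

This is counted by the nth Catalan number C_n. Here n = 19 (pairs).
C_n = C(2n,n)/(n+1), so C_{19} = C(38,19)/20 = 35345263800/20.

Final answer: C_{19} = 1767263190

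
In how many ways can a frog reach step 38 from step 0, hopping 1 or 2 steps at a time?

Let f(n) count the ways. The last step is size 1 or 2, so f(n) = f(n-1) + f(n-2) with f(1)=1, f(2)=2.
Iterating the recurrence: f(1)=1, f(2)=2, f(3)=3, f(4)=5, f(5)=8, f(6)=13, f(7)=21, f(8)=34, f(9)=55, f(10)=89, f(11)=144, f(12)=233, f(13)=377, f(14)=610, f(15)=987, f(16)=1597, f(17)=2584, f(18)=4181, f(19)=6765, f(20)=10946, f(21)=17711, f(22)=28657, f(23)=46368, f(24)=75025, f(25)=121393, f(26)=196418, f(27)=317811, f(28)=514229, f(29)=832040, f(30)=1346269, f(31)=2178309, f(32)=3524578, f(33)=5702887, f(34)=9227465, f(35)=14930352, f(36)=24157817, f(37)=39088169, f(38)=63245986.

Final answer: 63245986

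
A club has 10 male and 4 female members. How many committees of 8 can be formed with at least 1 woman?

Sum over valid woman counts:
C(4,1)C(10,7) = 480
C(4,2)C(10,6) = 1260
C(4,3)C(10,5) = 1008
C(4,4)C(10,4) = 210
Total: 480 + 1260 + 1008 + 210.

Final answer: 2958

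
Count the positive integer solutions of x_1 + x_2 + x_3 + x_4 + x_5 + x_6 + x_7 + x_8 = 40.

Substitute x'_i = x_i - 1 (so x'_i >= 0). Then sum x'_i = 40 - 8 = 32.
Stars and bars: C(32+8-1, 8-1) = C(39,7).

Final answer: C(39,7) = 15380937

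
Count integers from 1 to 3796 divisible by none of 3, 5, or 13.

|div by 3|=1265, |div by 5|=759, |div by 13|=292.
|div by 3&5|=253, |div by 3&13|=97, |div by 5&13|=58, |div by all|=19.
By inclusion-exclusion, divisible by at least one: 1265+759+292-253-97-58+19 = 1927.
Not divisible by any: 3796 - 1927.

Final answer: 1869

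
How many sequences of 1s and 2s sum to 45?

Let f(n) be the number of climbs. Removing the last move (1 or 2 steps) gives f(n) = f(n-1) + f(n-2); base cases f(1)=1, f(2)=2.
Building up term by term: f(1)=1, f(2)=2, f(3)=3, f(4)=5, f(5)=8, f(6)=13, f(7)=21, f(8)=34, f(9)=55, f(10)=89, f(11)=144, f(12)=233, f(13)=377, f(14)=610, f(15)=987, f(16)=1597, f(17)=2584, f(18)=4181, f(19)=6765, f(20)=10946, f(21)=17711, f(22)=28657, f(23)=46368, f(24)=75025, f(25)=121393, f(26)=196418, f(27)=317811, f(28)=514229, f(29)=832040, f(30)=1346269, f(31)=2178309, f(32)=3524578, f(33)=5702887, f(34)=9227465, f(35)=14930352, f(36)=24157817, f(37)=39088169, f(38)=63245986, f(39)=102334155, f(40)=165580141, f(41)=267914296, f(42)=433494437, f(43)=701408733, f(44)=1134903170, f(45)=1836311903.

Final answer: 1836311903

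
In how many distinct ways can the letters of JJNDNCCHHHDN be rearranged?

Letters (C:2, D:2, H:3, J:2, N:3). Total letters: 12.
Permutations = 12!/(3! x 3! x 2! x 2! x 2!).

Final answer: 1663200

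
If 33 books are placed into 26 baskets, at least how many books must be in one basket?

By the pigeonhole principle: ceiling(33/26).

Final answer: 2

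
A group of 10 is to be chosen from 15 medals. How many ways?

C(15,10) = 15!/(10! x 5!).

Final answer: \binom{15}{10} = 3003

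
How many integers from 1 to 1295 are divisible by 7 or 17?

Multiples of 7: 185. Multiples of 17: 76. Of both (lcm=119): 10.
By inclusion-exclusion: 185 + 76 - 10.

Final answer: 251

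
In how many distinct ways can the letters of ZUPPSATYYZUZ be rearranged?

Letters (A:1, P:2, S:1, T:1, U:2, Y:2, Z:3). Total letters: 12.
Permutations = 12!/(3! x 2! x 2! x 2!).

Final answer: 9979200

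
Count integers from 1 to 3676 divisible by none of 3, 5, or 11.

|div by 3|=1225, |div by 5|=735, |div by 11|=334.
|div by 3&5|=245, |div by 3&11|=111, |div by 5&11|=66, |div by all|=22.
By inclusion-exclusion, divisible by at least one: 1225+735+334-245-111-66+22 = 1894.
Not divisible by any: 3676 - 1894.

Final answer: 1782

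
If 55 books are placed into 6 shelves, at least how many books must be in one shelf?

By the pigeonhole principle: ceiling(55/6).

Final answer: 10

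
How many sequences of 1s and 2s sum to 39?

Let f(n) be the number of climbs. Removing the last move (1 or 2 steps) gives f(n) = f(n-1) + f(n-2); base cases f(1)=1, f(2)=2.
Iterating the recurrence: f(1)=1, f(2)=2, f(3)=3, f(4)=5, f(5)=8, f(6)=13, f(7)=21, f(8)=34, f(9)=55, f(10)=89, f(11)=144, f(12)=233, f(13)=377, f(14)=610, f(15)=987, f(16)=1597, f(17)=2584, f(18)=4181, f(19)=6765, f(20)=10946, f(21)=17711, f(22)=28657, f(23)=46368, f(24)=75025, f(25)=121393, f(26)=196418, f(27)=317811, f(28)=514229, f(29)=832040, f(30)=1346269, f(31)=2178309, f(32)=3524578, f(33)=5702887, f(34)=9227465, f(35)=14930352, f(36)=24157817, f(37)=39088169, f(38)=63245986, f(39)=102334155.

Final answer: 102334155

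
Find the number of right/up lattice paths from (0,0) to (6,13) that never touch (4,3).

Total paths to (6,13): C(19,13) = 27132.
Paths through (4,3): C(7,3) x C(12,10) = 2310.
Avoiding (4,3): 27132 - 2310.

Final answer: 24822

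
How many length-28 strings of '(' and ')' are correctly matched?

This is counted by the nth Catalan number C_n. Here n = 14 (pairs).
C_n = (2n)!/(n!(n+1)!), so C_{14} = 28!/(14! x 15!) = C(28,14)/15 = 40116600/15.

Final answer: C_{14} = 2674440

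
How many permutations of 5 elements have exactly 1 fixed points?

Choose which 1 elements are fixed: C(5,1) = 5.
Derange the remaining 4 using D(j) = (j-1)(D(j-1) + D(j-2)), D(0)=1, D(1)=0: D(2)=1, D(3)=2, D(4)=9.
Total: 5 x 9.

Final answer: C(5,1) D(4) = 45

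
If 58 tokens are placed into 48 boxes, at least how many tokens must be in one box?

By the pigeonhole principle: ceiling(58/48).

Final answer: 2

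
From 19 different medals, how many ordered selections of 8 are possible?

P(19,8) = 19!/(19-8)! = 19!/11!.

Final answer: P(19,8) = 3047466240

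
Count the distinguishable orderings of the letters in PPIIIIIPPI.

Letters (I:6, P:4). Total letters: 10.
Permutations = 10!/(6! x 4!).

Final answer: 210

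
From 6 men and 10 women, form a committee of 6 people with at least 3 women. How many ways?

Sum over valid woman counts:
C(10,3)C(6,3) = 2400
C(10,4)C(6,2) = 3150
C(10,5)C(6,1) = 1512
C(10,6)C(6,0) = 210
Total: 2400 + 3150 + 1512 + 210.

Final answer: 7272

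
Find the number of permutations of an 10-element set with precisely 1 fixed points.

Choose which 1 elements are fixed: C(10,1) = 10.
Derange the remaining 9 using D(j) = (j-1)(D(j-1) + D(j-2)), D(0)=1, D(1)=0: D(2)=1, D(3)=2, D(4)=9, D(5)=44, D(6)=265, D(7)=1854, D(8)=14833, D(9)=133496.
Total: 10 x 133496.

Final answer: C(10,1) D(9) = 1334960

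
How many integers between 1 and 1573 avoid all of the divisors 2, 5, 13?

|div by 2|=786, |div by 5|=314, |div by 13|=121.
|div by 2&5|=157, |div by 2&13|=60, |div by 5&13|=24, |div by all|=12.
By inclusion-exclusion, divisible by at least one: 786+314+121-157-60-24+12 = 992.
Not divisible by any: 1573 - 992.

Final answer: 581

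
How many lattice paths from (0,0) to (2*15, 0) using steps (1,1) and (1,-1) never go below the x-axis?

Total monotonic paths to (15,15): C(30,15) = 155117520.
A path is bad iff it touches y = x + 1; reflecting its initial segment maps bad paths bijectively onto all paths to (14,16), of which there are C(30,16) = 145422675.
Valid Dyck paths: 155117520 - 145422675.
(These counts are the Catalan numbers.)

Final answer: C_{15} = 9694845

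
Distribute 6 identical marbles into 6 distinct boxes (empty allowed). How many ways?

Stars and bars: C(n+k-1, k-1) = C(11,5).

Final answer: C(11,5) = 462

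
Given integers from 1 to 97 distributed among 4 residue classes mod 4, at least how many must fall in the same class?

By pigeonhole with 97 objects and 4 categories: ceiling(97/4).

Final answer: 25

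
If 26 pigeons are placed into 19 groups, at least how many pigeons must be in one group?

By the pigeonhole principle: ceiling(26/19).

Final answer: 2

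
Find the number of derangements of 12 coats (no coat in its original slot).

Derangements satisfy D(n) = (n-1)(D(n-1) + D(n-2)), starting from D(0)=1, D(1)=0.
D(2) = 1 x (0 + 1) = 1
D(3) = 2 x (1 + 0) = 2
D(4) = 3 x (2 + 1) = 9
D(5) = 4 x (9 + 2) = 44
D(6) = 5 x (44 + 9) = 265
D(7) = 6 x (265 + 44) = 1854
D(8) = 7 x (1854 + 265) = 14833
D(9) = 8 x (14833 + 1854) = 133496
D(10) = 9 x (133496 + 14833) = 1334961
D(11) = 10 x (1334961 + 133496) = 14684570
D(12) = 11 x (D(11) + D(10)) = 11 x (14684570 + 1334961)

Final answer: D(12) = 176214841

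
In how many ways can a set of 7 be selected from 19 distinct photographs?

C(19,7) = 19!/(7! x 12!).

Final answer: \binom{19}{7} = 50388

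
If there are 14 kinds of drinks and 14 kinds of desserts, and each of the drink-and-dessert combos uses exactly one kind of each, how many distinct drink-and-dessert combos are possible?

By the multiplication principle: 14 x 14.

Final answer: 196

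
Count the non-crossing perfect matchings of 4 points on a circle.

The structures are counted by the Catalan number C_n. Here n = 4/2 = 2.
C_n = C(2n,n) - C(2n,n+1), so C_{2} = C(4,2) - C(4,3) = 6 - 4.

Final answer: C_{2} = 2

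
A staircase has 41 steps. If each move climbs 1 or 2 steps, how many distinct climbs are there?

Let f(n) be the number of climbs. Removing the last move (1 or 2 steps) gives f(n) = f(n-1) + f(n-2); base cases f(1)=1, f(2)=2.
Building up term by term: f(1)=1, f(2)=2, f(3)=3, f(4)=5, f(5)=8, f(6)=13, f(7)=21, f(8)=34, f(9)=55, f(10)=89, f(11)=144, f(12)=233, f(13)=377, f(14)=610, f(15)=987, f(16)=1597, f(17)=2584, f(18)=4181, f(19)=6765, f(20)=10946, f(21)=17711, f(22)=28657, f(23)=46368, f(24)=75025, f(25)=121393, f(26)=196418, f(27)=317811, f(28)=514229, f(29)=832040, f(30)=1346269, f(31)=2178309, f(32)=3524578, f(33)=5702887, f(34)=9227465, f(35)=14930352, f(36)=24157817, f(37)=39088169, f(38)=63245986, f(39)=102334155, f(40)=165580141, f(41)=267914296.

Final answer: 267914296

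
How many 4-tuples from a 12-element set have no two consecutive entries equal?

Let g(n) count such strings. g(1) = 12, and each valid string of length n-1 extends in 11 ways (any symbol but the last), so g(n) = 11 g(n-1).
Total: g(4) = 12 x 11^3.

Final answer: 12 x 11^{3} = 15972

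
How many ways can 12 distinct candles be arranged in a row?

The number of ways to arrange 12 distinct objects is 12!.

Final answer: 12! = 479001600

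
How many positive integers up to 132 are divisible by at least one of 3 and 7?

Multiples of 3: 44. Multiples of 7: 18. Of both (lcm=21): 6.
By inclusion-exclusion: 44 + 18 - 6.

Final answer: 56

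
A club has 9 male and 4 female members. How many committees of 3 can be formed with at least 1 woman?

Sum over valid woman counts:
C(4,1)C(9,2) = 144
C(4,2)C(9,1) = 54
C(4,3)C(9,0) = 4
Total: 144 + 54 + 4.

Final answer: 202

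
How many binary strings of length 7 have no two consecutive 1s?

A valid string ends in 0 (append to any length-(n-1) valid string) or in 01 (append to any length-(n-2) valid string), so a(n) = a(n-1) + a(n-2) with a(1)=2, a(2)=3.
Iterating the recurrence: a(1)=2, a(2)=3, a(3)=5, a(4)=8, a(5)=13, a(6)=21, a(7)=34.

Final answer: 34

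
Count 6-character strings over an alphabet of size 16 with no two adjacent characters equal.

First character: 16 choices. Each subsequent: 15 choices (must differ from the previous one).
Total: 16 x 15^5.

Final answer: 16 x 15^{5} = 12150000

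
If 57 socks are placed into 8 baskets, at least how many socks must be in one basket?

By the pigeonhole principle: ceiling(57/8).

Final answer: 8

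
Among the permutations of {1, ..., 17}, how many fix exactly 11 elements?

Choose which 11 elements are fixed: C(17,11) = 12376.
Derange the remaining 6 using D(j) = (j-1)(D(j-1) + D(j-2)), D(0)=1, D(1)=0: D(2)=1, D(3)=2, D(4)=9, D(5)=44, D(6)=265.
Total: 12376 x 265.

Final answer: C(17,11) D(6) = 3279640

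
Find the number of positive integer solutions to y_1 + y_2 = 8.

Substitute y'_i = y_i - 1 (so y'_i >= 0). Then sum y'_i = 8 - 2 = 6.
Stars and bars: C(6+2-1, 2-1) = C(7,1).

Final answer: C(7,1) = 7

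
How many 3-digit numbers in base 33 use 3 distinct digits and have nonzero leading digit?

First digit: 32 (nonzero). Second: 32 (not first). Third: 31, etc.
Total: 32 x 32 x 31.

Final answer: 31744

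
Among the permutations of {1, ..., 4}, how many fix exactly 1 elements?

Choose which 1 elements are fixed: C(4,1) = 4.
Derange the remaining 3 using D(j) = (j-1)(D(j-1) + D(j-2)), D(0)=1, D(1)=0: D(2)=1, D(3)=2.
Total: 4 x 2.

Final answer: C(4,1) D(3) = 8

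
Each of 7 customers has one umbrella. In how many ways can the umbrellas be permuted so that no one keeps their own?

Use the recurrence D(n) = (n-1)(D(n-1) + D(n-2)) with D(0)=1, D(1)=0.
D(2) = 1 x (0 + 1) = 1
D(3) = 2 x (1 + 0) = 2
D(4) = 3 x (2 + 1) = 9
D(5) = 4 x (9 + 2) = 44
D(6) = 5 x (44 + 9) = 265
D(7) = 6 x (D(6) + D(5)) = 6 x (265 + 44)

Final answer: D(7) = 1854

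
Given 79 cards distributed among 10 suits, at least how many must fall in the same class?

By pigeonhole with 79 objects and 10 categories: ceiling(79/10).

Final answer: 8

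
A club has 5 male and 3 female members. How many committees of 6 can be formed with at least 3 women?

Sum over valid woman counts:
C(3,3)C(5,3).

Final answer: 10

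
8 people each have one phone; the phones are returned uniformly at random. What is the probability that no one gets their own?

Derangements satisfy D(n) = (n-1)(D(n-1) + D(n-2)), starting from D(0)=1, D(1)=0.
Building up: D(2)=1, D(3)=2, D(4)=9, D(5)=44, D(6)=265, D(7)=1854, D(8)=14833.
Total arrangements: 8! = 40320.
Probability = D(8)/8! = 2119/5760.

Final answer: D(8)/8! = 14833/40320 = 0.367882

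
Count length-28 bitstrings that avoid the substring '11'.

Let a(n) count valid strings. If the last bit is 0 the prefix is any valid string of length n-1; if it is 1 the string must end in 01 with a valid prefix of length n-2. So a(n) = a(n-1) + a(n-2), a(1)=2, a(2)=3.
Iterating the recurrence: a(1)=2, a(2)=3, a(3)=5, a(4)=8, a(5)=13, a(6)=21, a(7)=34, a(8)=55, a(9)=89, a(10)=144, a(11)=233, a(12)=377, a(13)=610, a(14)=987, a(15)=1597, a(16)=2584, a(17)=4181, a(18)=6765, a(19)=10946, a(20)=17711, a(21)=28657, a(22)=46368, a(23)=75025, a(24)=121393, a(25)=196418, a(26)=317811, a(27)=514229, a(28)=832040.

Final answer: 832040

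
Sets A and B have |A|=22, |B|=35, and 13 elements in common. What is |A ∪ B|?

|A union B| = |A| + |B| - |A intersect B| = 22 + 35 - 13.

Final answer: 44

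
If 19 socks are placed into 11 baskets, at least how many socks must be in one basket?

By the pigeonhole principle: ceiling(19/11).

Final answer: 2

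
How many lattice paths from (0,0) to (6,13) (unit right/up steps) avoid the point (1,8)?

Total paths to (6,13): C(19,13) = 27132.
Paths through (1,8): C(9,8) x C(10,5) = 2268.
Avoiding (1,8): 27132 - 2268.

Final answer: 24864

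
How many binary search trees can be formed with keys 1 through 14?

This is counted by the nth Catalan number C_n. Here n = 14.
C_n = (2n)!/(n!(n+1)!), so C_{14} = 28!/(14! x 15!) = C(28,14)/15 = 40116600/15.

Final answer: C_{14} = 2674440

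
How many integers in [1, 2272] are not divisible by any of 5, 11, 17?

|div by 5|=454, |div by 11|=206, |div by 17|=133.
|div by 5&11|=41, |div by 5&17|=26, |div by 11&17|=12, |div by all|=2.
By inclusion-exclusion, divisible by at least one: 454+206+133-41-26-12+2 = 716.
Not divisible by any: 2272 - 716.

Final answer: 1556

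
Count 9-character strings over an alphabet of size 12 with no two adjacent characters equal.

First character: 12 choices. Each subsequent: 11 choices (must differ from the previous one).
Total: 12 x 11^8.

Final answer: 12 x 11^{8} = 2572306572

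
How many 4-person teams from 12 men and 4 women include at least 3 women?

Sum over valid woman counts:
C(4,3)C(12,1) = 48
C(4,4)C(12,0) = 1
Total: 48 + 1.

Final answer: 49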